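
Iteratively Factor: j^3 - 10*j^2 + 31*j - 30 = (j - 5)*(j^2 - 5*j + 6) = (j - 5)*(j - 3)*(j - 2)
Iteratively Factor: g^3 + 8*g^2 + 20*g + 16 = (g + 2)*(g^2 + 6*g + 8) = (g + 2)*(g + 4)*(g + 2)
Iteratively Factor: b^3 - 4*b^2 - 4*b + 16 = (b - 2)*(b^2 - 2*b - 8) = (b - 2)*(b + 2)*(b - 4)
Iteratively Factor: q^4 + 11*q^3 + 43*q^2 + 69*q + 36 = (q + 4)*(q^3 + 7*q^2 + 15*q + 9) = (q + 1)*(q + 4)*(q^2 + 6*q + 9) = (q + 1)*(q + 3)*(q + 4)*(q + 3)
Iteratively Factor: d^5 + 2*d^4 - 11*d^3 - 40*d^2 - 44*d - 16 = (d - 4)*(d^4 + 6*d^3 + 13*d^2 + 12*d + 4) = (d - 4)*(d + 2)*(d^3 + 4*d^2 + 5*d + 2) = (d - 4)*(d + 1)*(d + 2)*(d^2 + 3*d + 2) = (d - 4)*(d + 1)*(d + 2)^2*(d + 1)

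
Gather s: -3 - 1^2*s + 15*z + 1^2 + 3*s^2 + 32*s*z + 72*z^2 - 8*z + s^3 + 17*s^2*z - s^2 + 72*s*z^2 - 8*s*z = s^3 + s^2*(17*z + 2) + s*(72*z^2 + 24*z - 1) + 72*z^2 + 7*z - 2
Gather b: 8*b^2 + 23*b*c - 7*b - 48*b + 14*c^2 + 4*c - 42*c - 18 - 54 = 8*b^2 + b*(23*c - 55) + 14*c^2 - 38*c - 72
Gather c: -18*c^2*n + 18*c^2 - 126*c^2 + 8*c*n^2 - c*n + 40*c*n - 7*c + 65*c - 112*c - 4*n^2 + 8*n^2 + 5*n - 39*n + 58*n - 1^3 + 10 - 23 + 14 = c^2*(-18*n - 108) + c*(8*n^2 + 39*n - 54) + 4*n^2 + 24*n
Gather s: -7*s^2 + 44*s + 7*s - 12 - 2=-7*s^2 + 51*s - 14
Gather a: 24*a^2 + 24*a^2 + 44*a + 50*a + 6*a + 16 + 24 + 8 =48*a^2 + 100*a + 48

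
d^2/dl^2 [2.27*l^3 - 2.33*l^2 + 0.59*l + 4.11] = 13.62*l - 4.66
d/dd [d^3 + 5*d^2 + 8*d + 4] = 3*d^2 + 10*d + 8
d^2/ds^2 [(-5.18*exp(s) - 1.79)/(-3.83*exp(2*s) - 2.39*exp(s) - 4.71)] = (75.9849020000001*exp(4*s) + 57.6131579999999*exp(3*s) - 511.506075*exp(2*s) - 177.247471*exp(s) + 94.763787)*exp(s)/(56.181887*exp(6*s) + 105.176013*exp(5*s) + 272.903586*exp(4*s) + 272.335481*exp(3*s) + 335.607282*exp(2*s) + 159.059997*exp(s) + 104.487111)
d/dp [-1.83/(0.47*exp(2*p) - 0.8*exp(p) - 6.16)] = (1.7202*exp(p) - 1.464)*exp(p)/(-0.47*exp(2*p) + 0.8*exp(p) + 6.16)^2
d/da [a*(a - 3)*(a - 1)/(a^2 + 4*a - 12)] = (a^4 + 8*a^3 - 55*a^2 + 96*a - 36)/(a^4 + 8*a^3 - 8*a^2 - 96*a + 144)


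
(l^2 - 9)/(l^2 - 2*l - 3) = (l + 3)/(l + 1)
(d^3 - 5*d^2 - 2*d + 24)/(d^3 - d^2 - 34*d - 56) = (d^2 - 7*d + 12)/(d^2 - 3*d - 28)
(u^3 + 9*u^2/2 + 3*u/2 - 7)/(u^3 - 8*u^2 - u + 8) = (u^2 + 11*u/2 + 7)/(u^2 - 7*u - 8)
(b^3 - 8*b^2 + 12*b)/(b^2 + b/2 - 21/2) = 2*b*(b^2 - 8*b + 12)/(2*b^2 + b - 21)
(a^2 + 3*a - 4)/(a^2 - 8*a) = (a^2 + 3*a - 4)/(a*(a - 8))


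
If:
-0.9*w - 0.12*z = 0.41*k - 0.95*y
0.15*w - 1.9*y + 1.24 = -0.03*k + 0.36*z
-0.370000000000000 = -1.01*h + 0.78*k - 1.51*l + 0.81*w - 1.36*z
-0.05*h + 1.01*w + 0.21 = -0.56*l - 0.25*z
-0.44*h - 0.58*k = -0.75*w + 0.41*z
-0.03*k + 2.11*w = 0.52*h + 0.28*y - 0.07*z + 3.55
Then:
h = -25.43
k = 0.68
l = -0.01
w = -5.49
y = -2.85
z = 16.28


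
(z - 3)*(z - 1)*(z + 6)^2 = z^4 + 8*z^3 - 9*z^2 - 108*z + 108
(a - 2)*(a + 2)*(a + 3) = a^3 + 3*a^2 - 4*a - 12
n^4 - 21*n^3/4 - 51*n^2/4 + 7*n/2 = n*(n - 7)*(n - 1/4)*(n + 2)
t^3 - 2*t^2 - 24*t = t*(t - 6)*(t + 4)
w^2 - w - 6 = (w - 3)*(w + 2)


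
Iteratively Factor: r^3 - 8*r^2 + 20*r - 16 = (r - 2)*(r^2 - 6*r + 8) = (r - 2)^2*(r - 4)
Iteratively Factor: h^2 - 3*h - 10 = (h + 2)*(h - 5)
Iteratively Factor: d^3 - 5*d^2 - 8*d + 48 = (d - 4)*(d^2 - d - 12) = (d - 4)*(d + 3)*(d - 4)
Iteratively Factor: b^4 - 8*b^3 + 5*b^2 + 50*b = (b + 2)*(b^3 - 10*b^2 + 25*b) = (b - 5)*(b + 2)*(b^2 - 5*b) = (b - 5)^2*(b + 2)*(b)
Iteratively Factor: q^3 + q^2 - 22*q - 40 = (q + 4)*(q^2 - 3*q - 10) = (q + 2)*(q + 4)*(q - 5)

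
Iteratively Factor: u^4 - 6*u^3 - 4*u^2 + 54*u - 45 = (u - 1)*(u^3 - 5*u^2 - 9*u + 45) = (u - 5)*(u - 1)*(u^2 - 9) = (u - 5)*(u - 3)*(u - 1)*(u + 3)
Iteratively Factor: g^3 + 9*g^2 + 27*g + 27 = (g + 3)*(g^2 + 6*g + 9) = (g + 3)^2*(g + 3)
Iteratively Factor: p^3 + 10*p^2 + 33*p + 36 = (p + 3)*(p^2 + 7*p + 12) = (p + 3)^2*(p + 4)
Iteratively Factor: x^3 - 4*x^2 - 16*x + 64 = (x + 4)*(x^2 - 8*x + 16) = (x - 4)*(x + 4)*(x - 4)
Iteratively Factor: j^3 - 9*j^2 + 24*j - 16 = (j - 4)*(j^2 - 5*j + 4) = (j - 4)^2*(j - 1)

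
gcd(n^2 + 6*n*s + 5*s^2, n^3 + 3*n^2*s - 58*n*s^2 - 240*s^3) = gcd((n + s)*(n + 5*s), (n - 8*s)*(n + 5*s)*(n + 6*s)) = n + 5*s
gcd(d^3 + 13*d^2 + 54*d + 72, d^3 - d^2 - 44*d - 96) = d^2 + 7*d + 12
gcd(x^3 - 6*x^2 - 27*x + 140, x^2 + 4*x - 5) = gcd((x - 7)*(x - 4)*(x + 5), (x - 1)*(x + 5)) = x + 5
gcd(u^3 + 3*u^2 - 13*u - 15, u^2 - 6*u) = 1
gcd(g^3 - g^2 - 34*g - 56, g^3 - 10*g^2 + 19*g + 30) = 1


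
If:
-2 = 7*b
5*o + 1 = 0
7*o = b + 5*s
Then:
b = -2/7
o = -1/5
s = -39/175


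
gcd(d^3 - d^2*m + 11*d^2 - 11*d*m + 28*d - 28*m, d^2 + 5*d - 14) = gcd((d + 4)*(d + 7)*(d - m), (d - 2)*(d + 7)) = d + 7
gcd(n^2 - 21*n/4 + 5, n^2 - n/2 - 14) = n - 4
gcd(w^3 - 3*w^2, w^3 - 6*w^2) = w^2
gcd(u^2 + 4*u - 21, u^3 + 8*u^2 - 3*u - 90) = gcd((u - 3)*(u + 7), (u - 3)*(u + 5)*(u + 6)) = u - 3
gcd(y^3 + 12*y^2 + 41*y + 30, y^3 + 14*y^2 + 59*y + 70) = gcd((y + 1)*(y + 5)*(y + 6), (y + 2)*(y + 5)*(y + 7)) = y + 5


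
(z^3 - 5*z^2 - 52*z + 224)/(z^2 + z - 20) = (z^2 - z - 56)/(z + 5)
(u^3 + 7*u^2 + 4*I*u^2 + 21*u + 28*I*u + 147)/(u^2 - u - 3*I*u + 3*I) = (u^2 + 7*u*(1 + I) + 49*I)/(u - 1)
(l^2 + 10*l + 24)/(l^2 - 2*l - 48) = (l + 4)/(l - 8)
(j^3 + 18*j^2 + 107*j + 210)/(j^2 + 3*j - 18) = (j^2 + 12*j + 35)/(j - 3)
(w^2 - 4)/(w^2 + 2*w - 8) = (w + 2)/(w + 4)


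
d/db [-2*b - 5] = -2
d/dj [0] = 0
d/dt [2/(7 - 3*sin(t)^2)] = 24*sin(2*t)/(3*cos(2*t) + 11)^2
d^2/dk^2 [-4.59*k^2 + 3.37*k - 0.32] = -9.18000000000000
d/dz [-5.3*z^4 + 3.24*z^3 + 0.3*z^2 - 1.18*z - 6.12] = -21.2*z^3 + 9.72*z^2 + 0.6*z - 1.18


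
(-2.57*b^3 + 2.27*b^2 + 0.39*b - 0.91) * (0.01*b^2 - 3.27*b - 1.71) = -0.0257*b^5 + 8.4266*b^4 - 3.0243*b^3 - 5.1661*b^2 + 2.3088*b + 1.5561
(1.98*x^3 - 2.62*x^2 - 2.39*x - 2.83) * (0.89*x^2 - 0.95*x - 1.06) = 1.7622*x^5 - 4.2128*x^4 - 1.7369*x^3 + 2.529*x^2 + 5.2219*x + 2.9998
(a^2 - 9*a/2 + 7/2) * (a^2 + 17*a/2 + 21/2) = a^4 + 4*a^3 - 97*a^2/4 - 35*a/2 + 147/4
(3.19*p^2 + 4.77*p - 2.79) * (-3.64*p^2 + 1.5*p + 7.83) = -11.6116*p^4 - 12.5778*p^3 + 42.2883*p^2 + 33.1641*p - 21.8457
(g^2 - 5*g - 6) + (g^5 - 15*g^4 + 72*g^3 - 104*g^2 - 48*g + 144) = g^5 - 15*g^4 + 72*g^3 - 103*g^2 - 53*g + 138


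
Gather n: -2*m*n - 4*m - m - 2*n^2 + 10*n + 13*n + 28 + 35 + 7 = -5*m - 2*n^2 + n*(23 - 2*m) + 70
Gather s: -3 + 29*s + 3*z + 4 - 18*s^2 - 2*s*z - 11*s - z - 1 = -18*s^2 + s*(18 - 2*z) + 2*z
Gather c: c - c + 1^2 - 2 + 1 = 0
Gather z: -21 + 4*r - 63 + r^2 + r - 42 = r^2 + 5*r - 126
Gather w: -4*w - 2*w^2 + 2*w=-2*w^2 - 2*w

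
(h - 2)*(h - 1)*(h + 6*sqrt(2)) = h^3 - 3*h^2 + 6*sqrt(2)*h^2 - 18*sqrt(2)*h + 2*h + 12*sqrt(2)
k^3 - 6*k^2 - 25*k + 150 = (k - 6)*(k - 5)*(k + 5)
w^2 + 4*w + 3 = (w + 1)*(w + 3)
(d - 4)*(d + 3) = d^2 - d - 12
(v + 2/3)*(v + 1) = v^2 + 5*v/3 + 2/3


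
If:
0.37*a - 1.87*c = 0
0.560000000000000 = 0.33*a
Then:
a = 1.70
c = 0.34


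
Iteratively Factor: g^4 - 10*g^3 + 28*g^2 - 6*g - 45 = (g - 3)*(g^3 - 7*g^2 + 7*g + 15) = (g - 5)*(g - 3)*(g^2 - 2*g - 3) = (g - 5)*(g - 3)*(g + 1)*(g - 3)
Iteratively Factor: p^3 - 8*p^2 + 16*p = (p)*(p^2 - 8*p + 16) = p*(p - 4)*(p - 4)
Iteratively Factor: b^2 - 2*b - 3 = (b - 3)*(b + 1)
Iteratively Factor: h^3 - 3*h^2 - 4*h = (h)*(h^2 - 3*h - 4) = h*(h - 4)*(h + 1)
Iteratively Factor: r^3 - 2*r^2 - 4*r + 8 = (r - 2)*(r^2 - 4) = (r - 2)^2*(r + 2)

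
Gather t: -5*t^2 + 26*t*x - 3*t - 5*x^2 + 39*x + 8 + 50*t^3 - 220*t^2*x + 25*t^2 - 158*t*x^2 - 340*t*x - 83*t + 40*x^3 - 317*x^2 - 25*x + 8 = 50*t^3 + t^2*(20 - 220*x) + t*(-158*x^2 - 314*x - 86) + 40*x^3 - 322*x^2 + 14*x + 16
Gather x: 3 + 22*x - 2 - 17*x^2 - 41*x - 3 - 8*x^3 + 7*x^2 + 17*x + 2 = -8*x^3 - 10*x^2 - 2*x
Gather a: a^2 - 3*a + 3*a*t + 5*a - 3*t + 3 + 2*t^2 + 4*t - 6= a^2 + a*(3*t + 2) + 2*t^2 + t - 3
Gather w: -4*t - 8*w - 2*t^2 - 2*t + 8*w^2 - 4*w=-2*t^2 - 6*t + 8*w^2 - 12*w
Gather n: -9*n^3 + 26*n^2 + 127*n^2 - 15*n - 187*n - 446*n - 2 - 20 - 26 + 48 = -9*n^3 + 153*n^2 - 648*n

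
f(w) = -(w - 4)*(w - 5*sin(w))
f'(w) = -w - (1 - 5*cos(w))*(w - 4) + 5*sin(w)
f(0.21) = -3.15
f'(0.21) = -13.91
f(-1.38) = 18.99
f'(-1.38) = -3.25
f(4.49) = -4.59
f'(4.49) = -10.40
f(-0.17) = 2.82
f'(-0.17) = -17.06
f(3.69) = 1.95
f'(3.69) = -4.66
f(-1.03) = 16.38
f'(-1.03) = -11.17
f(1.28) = -9.55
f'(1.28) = 2.33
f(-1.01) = 16.15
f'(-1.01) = -11.54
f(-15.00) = -223.22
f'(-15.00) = 102.92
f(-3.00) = -16.06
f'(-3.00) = 43.94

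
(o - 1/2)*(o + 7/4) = o^2 + 5*o/4 - 7/8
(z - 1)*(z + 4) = z^2 + 3*z - 4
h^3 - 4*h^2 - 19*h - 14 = (h - 7)*(h + 1)*(h + 2)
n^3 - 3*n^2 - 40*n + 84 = (n - 7)*(n - 2)*(n + 6)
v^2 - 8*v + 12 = (v - 6)*(v - 2)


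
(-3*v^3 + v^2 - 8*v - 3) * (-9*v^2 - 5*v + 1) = 27*v^5 + 6*v^4 + 64*v^3 + 68*v^2 + 7*v - 3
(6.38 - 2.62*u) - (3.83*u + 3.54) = 2.84 - 6.45*u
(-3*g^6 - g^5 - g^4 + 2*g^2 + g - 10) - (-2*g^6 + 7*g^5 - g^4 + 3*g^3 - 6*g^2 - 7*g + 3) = -g^6 - 8*g^5 - 3*g^3 + 8*g^2 + 8*g - 13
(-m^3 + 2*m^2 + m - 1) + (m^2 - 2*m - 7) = -m^3 + 3*m^2 - m - 8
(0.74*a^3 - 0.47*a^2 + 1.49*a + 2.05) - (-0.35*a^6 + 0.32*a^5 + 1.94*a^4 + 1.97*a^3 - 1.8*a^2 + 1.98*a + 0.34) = 0.35*a^6 - 0.32*a^5 - 1.94*a^4 - 1.23*a^3 + 1.33*a^2 - 0.49*a + 1.71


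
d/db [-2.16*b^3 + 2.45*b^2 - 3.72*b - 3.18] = -6.48*b^2 + 4.9*b - 3.72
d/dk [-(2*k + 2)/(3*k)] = 2/(3*k^2)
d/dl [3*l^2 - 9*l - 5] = 6*l - 9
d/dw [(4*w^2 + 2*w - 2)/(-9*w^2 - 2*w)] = 2*(5*w^2 - 18*w - 2)/(w^2*(81*w^2 + 36*w + 4))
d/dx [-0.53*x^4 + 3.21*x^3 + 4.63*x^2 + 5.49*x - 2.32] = -2.12*x^3 + 9.63*x^2 + 9.26*x + 5.49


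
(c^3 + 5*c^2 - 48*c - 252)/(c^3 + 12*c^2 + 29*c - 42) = (c^2 - c - 42)/(c^2 + 6*c - 7)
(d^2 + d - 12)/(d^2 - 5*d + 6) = (d + 4)/(d - 2)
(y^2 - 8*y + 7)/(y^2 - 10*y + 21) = (y - 1)/(y - 3)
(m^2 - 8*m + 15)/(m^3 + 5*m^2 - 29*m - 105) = (m - 3)/(m^2 + 10*m + 21)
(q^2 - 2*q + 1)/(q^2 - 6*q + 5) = (q - 1)/(q - 5)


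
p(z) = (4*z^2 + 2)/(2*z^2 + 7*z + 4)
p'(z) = 8*z/(2*z^2 + 7*z + 4) + (-4*z - 7)*(4*z^2 + 2)/(2*z^2 + 7*z + 4)^2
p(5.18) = 1.16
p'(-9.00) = 0.19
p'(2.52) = 0.19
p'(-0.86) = -47.63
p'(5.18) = 0.10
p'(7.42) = 0.06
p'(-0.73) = -8496.35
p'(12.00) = 0.03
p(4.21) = 1.06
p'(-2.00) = 12.50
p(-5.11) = 5.20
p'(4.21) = 0.12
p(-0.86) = -9.17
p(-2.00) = -9.00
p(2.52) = 0.80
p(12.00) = 1.54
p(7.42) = 1.34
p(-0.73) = -93.48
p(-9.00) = 3.17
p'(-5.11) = 1.42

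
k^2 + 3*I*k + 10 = (k - 2*I)*(k + 5*I)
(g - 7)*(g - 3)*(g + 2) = g^3 - 8*g^2 + g + 42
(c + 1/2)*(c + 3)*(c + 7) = c^3 + 21*c^2/2 + 26*c + 21/2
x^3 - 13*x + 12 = (x - 3)*(x - 1)*(x + 4)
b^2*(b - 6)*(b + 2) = b^4 - 4*b^3 - 12*b^2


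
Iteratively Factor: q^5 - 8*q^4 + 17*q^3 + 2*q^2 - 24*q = (q + 1)*(q^4 - 9*q^3 + 26*q^2 - 24*q) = q*(q + 1)*(q^3 - 9*q^2 + 26*q - 24) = q*(q - 3)*(q + 1)*(q^2 - 6*q + 8) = q*(q - 3)*(q - 2)*(q + 1)*(q - 4)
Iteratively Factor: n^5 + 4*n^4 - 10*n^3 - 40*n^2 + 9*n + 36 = (n - 3)*(n^4 + 7*n^3 + 11*n^2 - 7*n - 12) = (n - 3)*(n - 1)*(n^3 + 8*n^2 + 19*n + 12) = (n - 3)*(n - 1)*(n + 4)*(n^2 + 4*n + 3) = (n - 3)*(n - 1)*(n + 3)*(n + 4)*(n + 1)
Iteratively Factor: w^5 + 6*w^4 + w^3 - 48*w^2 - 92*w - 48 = (w + 2)*(w^4 + 4*w^3 - 7*w^2 - 34*w - 24) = (w - 3)*(w + 2)*(w^3 + 7*w^2 + 14*w + 8) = (w - 3)*(w + 1)*(w + 2)*(w^2 + 6*w + 8) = (w - 3)*(w + 1)*(w + 2)*(w + 4)*(w + 2)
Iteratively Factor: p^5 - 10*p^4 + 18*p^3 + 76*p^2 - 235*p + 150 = (p - 1)*(p^4 - 9*p^3 + 9*p^2 + 85*p - 150) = (p - 1)*(p + 3)*(p^3 - 12*p^2 + 45*p - 50) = (p - 5)*(p - 1)*(p + 3)*(p^2 - 7*p + 10) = (p - 5)^2*(p - 1)*(p + 3)*(p - 2)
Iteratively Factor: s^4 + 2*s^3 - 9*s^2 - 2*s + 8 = (s + 1)*(s^3 + s^2 - 10*s + 8) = (s - 2)*(s + 1)*(s^2 + 3*s - 4) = (s - 2)*(s + 1)*(s + 4)*(s - 1)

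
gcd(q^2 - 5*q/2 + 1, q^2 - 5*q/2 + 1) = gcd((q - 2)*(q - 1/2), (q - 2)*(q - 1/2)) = q^2 - 5*q/2 + 1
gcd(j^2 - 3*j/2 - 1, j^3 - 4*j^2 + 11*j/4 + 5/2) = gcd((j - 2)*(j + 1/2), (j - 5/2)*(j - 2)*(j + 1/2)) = j^2 - 3*j/2 - 1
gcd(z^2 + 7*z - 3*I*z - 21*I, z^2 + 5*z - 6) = 1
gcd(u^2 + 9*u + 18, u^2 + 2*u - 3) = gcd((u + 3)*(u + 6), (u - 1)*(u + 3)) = u + 3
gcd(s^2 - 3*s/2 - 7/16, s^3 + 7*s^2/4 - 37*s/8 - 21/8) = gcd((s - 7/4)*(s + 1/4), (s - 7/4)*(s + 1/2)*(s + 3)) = s - 7/4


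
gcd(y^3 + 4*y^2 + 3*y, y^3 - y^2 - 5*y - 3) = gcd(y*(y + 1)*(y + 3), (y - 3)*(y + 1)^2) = y + 1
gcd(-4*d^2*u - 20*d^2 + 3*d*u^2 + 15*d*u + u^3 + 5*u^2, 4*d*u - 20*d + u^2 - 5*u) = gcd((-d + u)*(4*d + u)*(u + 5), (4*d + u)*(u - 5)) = 4*d + u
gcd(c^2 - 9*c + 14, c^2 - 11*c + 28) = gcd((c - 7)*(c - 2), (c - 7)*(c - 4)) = c - 7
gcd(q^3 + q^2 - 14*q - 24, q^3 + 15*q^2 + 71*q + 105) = q + 3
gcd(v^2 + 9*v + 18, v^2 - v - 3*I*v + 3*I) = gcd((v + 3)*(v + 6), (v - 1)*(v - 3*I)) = 1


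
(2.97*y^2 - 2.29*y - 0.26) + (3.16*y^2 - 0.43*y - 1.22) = 6.13*y^2 - 2.72*y - 1.48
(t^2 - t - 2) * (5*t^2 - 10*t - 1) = 5*t^4 - 15*t^3 - t^2 + 21*t + 2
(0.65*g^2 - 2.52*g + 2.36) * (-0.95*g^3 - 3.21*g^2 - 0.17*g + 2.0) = -0.6175*g^5 + 0.3075*g^4 + 5.7367*g^3 - 5.8472*g^2 - 5.4412*g + 4.72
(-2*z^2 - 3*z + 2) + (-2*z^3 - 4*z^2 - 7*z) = -2*z^3 - 6*z^2 - 10*z + 2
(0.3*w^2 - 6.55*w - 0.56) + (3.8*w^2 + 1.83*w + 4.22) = 4.1*w^2 - 4.72*w + 3.66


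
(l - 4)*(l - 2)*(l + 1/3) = l^3 - 17*l^2/3 + 6*l + 8/3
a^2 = a^2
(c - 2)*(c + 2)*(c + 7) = c^3 + 7*c^2 - 4*c - 28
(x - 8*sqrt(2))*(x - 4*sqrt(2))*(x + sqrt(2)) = x^3 - 11*sqrt(2)*x^2 + 40*x + 64*sqrt(2)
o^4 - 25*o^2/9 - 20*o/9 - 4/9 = (o - 2)*(o + 1/3)*(o + 2/3)*(o + 1)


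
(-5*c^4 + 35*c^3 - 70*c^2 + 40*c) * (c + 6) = -5*c^5 + 5*c^4 + 140*c^3 - 380*c^2 + 240*c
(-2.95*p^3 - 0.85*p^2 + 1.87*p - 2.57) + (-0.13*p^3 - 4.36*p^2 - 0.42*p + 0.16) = -3.08*p^3 - 5.21*p^2 + 1.45*p - 2.41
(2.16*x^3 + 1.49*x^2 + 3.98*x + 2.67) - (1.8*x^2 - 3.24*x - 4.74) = 2.16*x^3 - 0.31*x^2 + 7.22*x + 7.41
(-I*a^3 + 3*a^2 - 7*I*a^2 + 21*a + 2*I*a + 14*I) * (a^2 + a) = -I*a^5 + 3*a^4 - 8*I*a^4 + 24*a^3 - 5*I*a^3 + 21*a^2 + 16*I*a^2 + 14*I*a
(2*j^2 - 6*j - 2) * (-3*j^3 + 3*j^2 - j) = -6*j^5 + 24*j^4 - 14*j^3 + 2*j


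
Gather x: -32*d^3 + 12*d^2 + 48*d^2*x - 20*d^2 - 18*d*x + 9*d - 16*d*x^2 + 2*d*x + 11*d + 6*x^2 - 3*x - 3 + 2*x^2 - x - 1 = -32*d^3 - 8*d^2 + 20*d + x^2*(8 - 16*d) + x*(48*d^2 - 16*d - 4) - 4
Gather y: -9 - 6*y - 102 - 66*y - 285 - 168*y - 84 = -240*y - 480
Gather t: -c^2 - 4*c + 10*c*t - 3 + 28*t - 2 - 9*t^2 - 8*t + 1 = -c^2 - 4*c - 9*t^2 + t*(10*c + 20) - 4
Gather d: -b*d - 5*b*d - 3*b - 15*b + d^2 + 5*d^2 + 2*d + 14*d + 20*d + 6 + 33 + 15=-18*b + 6*d^2 + d*(36 - 6*b) + 54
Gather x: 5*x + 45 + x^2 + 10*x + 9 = x^2 + 15*x + 54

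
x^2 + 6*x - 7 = (x - 1)*(x + 7)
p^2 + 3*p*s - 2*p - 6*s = (p - 2)*(p + 3*s)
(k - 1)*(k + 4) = k^2 + 3*k - 4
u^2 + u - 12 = (u - 3)*(u + 4)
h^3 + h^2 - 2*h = h*(h - 1)*(h + 2)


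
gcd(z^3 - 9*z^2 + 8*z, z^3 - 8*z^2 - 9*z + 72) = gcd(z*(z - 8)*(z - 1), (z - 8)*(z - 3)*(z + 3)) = z - 8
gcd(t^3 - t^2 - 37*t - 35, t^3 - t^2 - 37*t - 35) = t^3 - t^2 - 37*t - 35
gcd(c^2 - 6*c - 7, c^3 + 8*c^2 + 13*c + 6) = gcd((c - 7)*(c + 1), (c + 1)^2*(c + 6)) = c + 1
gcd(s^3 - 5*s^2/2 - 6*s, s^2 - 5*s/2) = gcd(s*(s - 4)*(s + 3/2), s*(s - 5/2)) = s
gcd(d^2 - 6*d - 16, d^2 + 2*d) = d + 2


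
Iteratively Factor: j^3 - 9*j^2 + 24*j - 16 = (j - 1)*(j^2 - 8*j + 16) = (j - 4)*(j - 1)*(j - 4)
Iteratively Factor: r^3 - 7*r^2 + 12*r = (r - 4)*(r^2 - 3*r) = (r - 4)*(r - 3)*(r)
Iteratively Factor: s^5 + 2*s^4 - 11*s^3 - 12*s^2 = (s - 3)*(s^4 + 5*s^3 + 4*s^2) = s*(s - 3)*(s^3 + 5*s^2 + 4*s) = s^2*(s - 3)*(s^2 + 5*s + 4) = s^2*(s - 3)*(s + 1)*(s + 4)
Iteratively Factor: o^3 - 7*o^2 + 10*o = (o)*(o^2 - 7*o + 10) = o*(o - 5)*(o - 2)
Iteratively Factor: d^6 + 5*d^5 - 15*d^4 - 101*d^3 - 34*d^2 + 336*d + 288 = (d + 3)*(d^5 + 2*d^4 - 21*d^3 - 38*d^2 + 80*d + 96) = (d + 3)^2*(d^4 - d^3 - 18*d^2 + 16*d + 32) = (d - 4)*(d + 3)^2*(d^3 + 3*d^2 - 6*d - 8) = (d - 4)*(d + 1)*(d + 3)^2*(d^2 + 2*d - 8) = (d - 4)*(d - 2)*(d + 1)*(d + 3)^2*(d + 4)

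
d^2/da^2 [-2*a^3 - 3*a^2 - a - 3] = -12*a - 6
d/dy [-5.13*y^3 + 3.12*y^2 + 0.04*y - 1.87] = -15.39*y^2 + 6.24*y + 0.04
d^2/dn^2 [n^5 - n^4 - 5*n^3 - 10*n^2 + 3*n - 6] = 20*n^3 - 12*n^2 - 30*n - 20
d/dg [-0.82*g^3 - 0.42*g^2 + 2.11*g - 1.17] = -2.46*g^2 - 0.84*g + 2.11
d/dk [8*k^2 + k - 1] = 16*k + 1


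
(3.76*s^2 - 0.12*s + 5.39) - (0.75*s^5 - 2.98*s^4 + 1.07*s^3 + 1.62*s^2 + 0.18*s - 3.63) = -0.75*s^5 + 2.98*s^4 - 1.07*s^3 + 2.14*s^2 - 0.3*s + 9.02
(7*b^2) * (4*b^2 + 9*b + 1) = 28*b^4 + 63*b^3 + 7*b^2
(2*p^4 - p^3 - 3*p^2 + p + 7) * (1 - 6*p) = -12*p^5 + 8*p^4 + 17*p^3 - 9*p^2 - 41*p + 7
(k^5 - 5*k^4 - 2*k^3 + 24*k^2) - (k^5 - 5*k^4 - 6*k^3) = 4*k^3 + 24*k^2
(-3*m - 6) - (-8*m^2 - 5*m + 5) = 8*m^2 + 2*m - 11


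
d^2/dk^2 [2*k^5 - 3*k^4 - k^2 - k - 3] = 40*k^3 - 36*k^2 - 2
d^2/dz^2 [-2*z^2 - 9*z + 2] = -4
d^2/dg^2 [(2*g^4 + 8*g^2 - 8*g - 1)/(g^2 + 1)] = 2*(2*g^6 + 6*g^4 - 8*g^3 - 15*g^2 + 24*g + 9)/(g^6 + 3*g^4 + 3*g^2 + 1)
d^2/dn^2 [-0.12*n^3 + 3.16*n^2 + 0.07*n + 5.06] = 6.32 - 0.72*n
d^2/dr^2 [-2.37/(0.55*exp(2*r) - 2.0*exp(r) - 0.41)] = (2.37*(1.1*exp(r) - 2.0)*(2.2*exp(r) - 4.0)*exp(r) + (5.214*exp(r) - 4.74)*(-0.55*exp(2*r) + 2.0*exp(r) + 0.41))*exp(r)/(-0.55*exp(2*r) + 2.0*exp(r) + 0.41)^3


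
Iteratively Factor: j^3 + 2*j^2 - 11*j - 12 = (j + 1)*(j^2 + j - 12) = (j - 3)*(j + 1)*(j + 4)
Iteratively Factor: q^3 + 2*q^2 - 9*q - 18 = (q + 3)*(q^2 - q - 6) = (q - 3)*(q + 3)*(q + 2)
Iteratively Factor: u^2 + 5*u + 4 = (u + 1)*(u + 4)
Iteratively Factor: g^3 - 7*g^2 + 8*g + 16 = (g - 4)*(g^2 - 3*g - 4) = (g - 4)^2*(g + 1)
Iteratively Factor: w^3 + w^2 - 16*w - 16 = (w - 4)*(w^2 + 5*w + 4) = (w - 4)*(w + 1)*(w + 4)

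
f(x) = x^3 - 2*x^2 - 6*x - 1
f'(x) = 3*x^2 - 4*x - 6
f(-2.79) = -21.55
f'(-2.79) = 28.51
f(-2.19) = -7.96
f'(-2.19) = 17.15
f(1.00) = -8.00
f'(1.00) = -7.00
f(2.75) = -11.83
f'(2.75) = 5.69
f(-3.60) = -51.98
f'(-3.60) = 47.28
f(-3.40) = -43.02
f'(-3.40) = 42.28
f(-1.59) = -0.54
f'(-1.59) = 7.94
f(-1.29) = 1.27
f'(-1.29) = 4.15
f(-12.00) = -1945.00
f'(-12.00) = 474.00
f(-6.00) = -253.00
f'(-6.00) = 126.00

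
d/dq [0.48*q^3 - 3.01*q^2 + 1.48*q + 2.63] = 1.44*q^2 - 6.02*q + 1.48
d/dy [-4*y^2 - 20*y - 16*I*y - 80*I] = -8*y - 20 - 16*I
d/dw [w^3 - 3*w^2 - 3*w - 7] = 3*w^2 - 6*w - 3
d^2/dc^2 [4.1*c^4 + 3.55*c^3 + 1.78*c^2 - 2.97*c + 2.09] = 49.2*c^2 + 21.3*c + 3.56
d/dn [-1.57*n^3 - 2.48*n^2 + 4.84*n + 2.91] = -4.71*n^2 - 4.96*n + 4.84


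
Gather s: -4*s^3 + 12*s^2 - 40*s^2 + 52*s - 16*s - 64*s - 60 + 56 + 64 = -4*s^3 - 28*s^2 - 28*s + 60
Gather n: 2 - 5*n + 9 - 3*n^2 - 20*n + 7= -3*n^2 - 25*n + 18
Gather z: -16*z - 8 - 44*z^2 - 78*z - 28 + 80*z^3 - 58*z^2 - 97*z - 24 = 80*z^3 - 102*z^2 - 191*z - 60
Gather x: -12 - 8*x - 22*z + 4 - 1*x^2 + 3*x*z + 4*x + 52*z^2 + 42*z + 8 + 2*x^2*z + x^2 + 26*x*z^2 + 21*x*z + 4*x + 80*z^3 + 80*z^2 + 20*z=2*x^2*z + x*(26*z^2 + 24*z) + 80*z^3 + 132*z^2 + 40*z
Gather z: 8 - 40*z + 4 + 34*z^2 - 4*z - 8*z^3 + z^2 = -8*z^3 + 35*z^2 - 44*z + 12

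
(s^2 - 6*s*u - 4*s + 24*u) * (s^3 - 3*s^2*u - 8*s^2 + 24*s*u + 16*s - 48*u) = s^5 - 9*s^4*u - 12*s^4 + 18*s^3*u^2 + 108*s^3*u + 48*s^3 - 216*s^2*u^2 - 432*s^2*u - 64*s^2 + 864*s*u^2 + 576*s*u - 1152*u^2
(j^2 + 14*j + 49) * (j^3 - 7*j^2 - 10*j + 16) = j^5 + 7*j^4 - 59*j^3 - 467*j^2 - 266*j + 784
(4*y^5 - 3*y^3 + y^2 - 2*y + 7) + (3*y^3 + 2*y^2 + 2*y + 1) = 4*y^5 + 3*y^2 + 8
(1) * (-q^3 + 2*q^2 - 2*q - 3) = -q^3 + 2*q^2 - 2*q - 3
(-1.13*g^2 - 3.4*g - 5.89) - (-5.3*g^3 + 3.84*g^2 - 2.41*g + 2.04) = 5.3*g^3 - 4.97*g^2 - 0.99*g - 7.93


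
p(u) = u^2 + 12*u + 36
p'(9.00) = 30.00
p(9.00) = 225.00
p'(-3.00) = 6.00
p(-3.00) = 9.00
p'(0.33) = 12.66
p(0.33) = 40.07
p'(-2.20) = 7.60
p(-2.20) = 14.44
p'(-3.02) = 5.96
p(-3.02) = 8.88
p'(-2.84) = 6.32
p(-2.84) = 9.99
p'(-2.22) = 7.56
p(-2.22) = 14.29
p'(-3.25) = 5.50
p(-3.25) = 7.56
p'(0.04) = 12.08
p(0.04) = 36.48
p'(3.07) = 18.14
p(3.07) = 82.26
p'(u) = 2*u + 12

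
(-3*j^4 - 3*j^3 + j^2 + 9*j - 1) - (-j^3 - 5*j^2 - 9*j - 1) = -3*j^4 - 2*j^3 + 6*j^2 + 18*j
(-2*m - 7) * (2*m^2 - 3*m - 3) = -4*m^3 - 8*m^2 + 27*m + 21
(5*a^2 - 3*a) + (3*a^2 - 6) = 8*a^2 - 3*a - 6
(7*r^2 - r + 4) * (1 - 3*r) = -21*r^3 + 10*r^2 - 13*r + 4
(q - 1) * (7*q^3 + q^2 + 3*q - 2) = 7*q^4 - 6*q^3 + 2*q^2 - 5*q + 2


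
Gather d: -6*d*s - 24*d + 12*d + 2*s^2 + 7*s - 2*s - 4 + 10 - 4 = d*(-6*s - 12) + 2*s^2 + 5*s + 2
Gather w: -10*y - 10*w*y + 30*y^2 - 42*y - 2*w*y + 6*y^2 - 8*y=-12*w*y + 36*y^2 - 60*y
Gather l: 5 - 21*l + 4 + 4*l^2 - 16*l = 4*l^2 - 37*l + 9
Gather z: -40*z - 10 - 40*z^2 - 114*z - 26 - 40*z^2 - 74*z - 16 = -80*z^2 - 228*z - 52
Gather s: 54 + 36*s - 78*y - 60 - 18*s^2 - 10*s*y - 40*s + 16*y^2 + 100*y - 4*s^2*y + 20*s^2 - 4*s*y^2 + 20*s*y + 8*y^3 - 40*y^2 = s^2*(2 - 4*y) + s*(-4*y^2 + 10*y - 4) + 8*y^3 - 24*y^2 + 22*y - 6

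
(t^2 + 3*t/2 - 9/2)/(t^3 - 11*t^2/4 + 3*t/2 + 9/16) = 8*(t + 3)/(8*t^2 - 10*t - 3)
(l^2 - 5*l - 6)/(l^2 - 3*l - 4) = (l - 6)/(l - 4)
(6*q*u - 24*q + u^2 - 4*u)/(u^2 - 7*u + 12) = (6*q + u)/(u - 3)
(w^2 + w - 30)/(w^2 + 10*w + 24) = (w - 5)/(w + 4)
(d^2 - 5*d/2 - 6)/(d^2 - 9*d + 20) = (d + 3/2)/(d - 5)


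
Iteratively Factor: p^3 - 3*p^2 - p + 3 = (p - 1)*(p^2 - 2*p - 3) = (p - 3)*(p - 1)*(p + 1)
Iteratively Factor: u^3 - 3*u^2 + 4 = (u - 2)*(u^2 - u - 2) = (u - 2)*(u + 1)*(u - 2)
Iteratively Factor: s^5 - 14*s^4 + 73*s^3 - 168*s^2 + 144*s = (s)*(s^4 - 14*s^3 + 73*s^2 - 168*s + 144) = s*(s - 4)*(s^3 - 10*s^2 + 33*s - 36) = s*(s - 4)^2*(s^2 - 6*s + 9) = s*(s - 4)^2*(s - 3)*(s - 3)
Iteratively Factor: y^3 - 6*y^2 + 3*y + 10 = (y + 1)*(y^2 - 7*y + 10) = (y - 5)*(y + 1)*(y - 2)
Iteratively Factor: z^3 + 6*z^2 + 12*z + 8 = (z + 2)*(z^2 + 4*z + 4) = (z + 2)^2*(z + 2)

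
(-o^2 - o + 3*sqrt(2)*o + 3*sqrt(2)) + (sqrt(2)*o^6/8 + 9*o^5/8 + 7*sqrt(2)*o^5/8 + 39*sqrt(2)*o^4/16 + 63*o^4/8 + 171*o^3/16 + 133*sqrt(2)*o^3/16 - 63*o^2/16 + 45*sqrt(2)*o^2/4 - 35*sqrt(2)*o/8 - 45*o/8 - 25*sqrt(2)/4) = sqrt(2)*o^6/8 + 9*o^5/8 + 7*sqrt(2)*o^5/8 + 39*sqrt(2)*o^4/16 + 63*o^4/8 + 171*o^3/16 + 133*sqrt(2)*o^3/16 - 79*o^2/16 + 45*sqrt(2)*o^2/4 - 53*o/8 - 11*sqrt(2)*o/8 - 13*sqrt(2)/4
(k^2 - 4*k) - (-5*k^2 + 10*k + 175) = 6*k^2 - 14*k - 175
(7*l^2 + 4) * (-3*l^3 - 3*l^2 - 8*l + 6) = -21*l^5 - 21*l^4 - 68*l^3 + 30*l^2 - 32*l + 24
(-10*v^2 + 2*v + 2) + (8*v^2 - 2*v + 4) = 6 - 2*v^2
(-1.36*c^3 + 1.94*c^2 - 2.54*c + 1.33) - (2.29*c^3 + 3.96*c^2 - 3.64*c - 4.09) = -3.65*c^3 - 2.02*c^2 + 1.1*c + 5.42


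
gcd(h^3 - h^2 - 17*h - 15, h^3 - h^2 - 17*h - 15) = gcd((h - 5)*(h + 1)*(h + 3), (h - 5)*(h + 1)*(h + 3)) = h^3 - h^2 - 17*h - 15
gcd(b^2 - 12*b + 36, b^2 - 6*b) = b - 6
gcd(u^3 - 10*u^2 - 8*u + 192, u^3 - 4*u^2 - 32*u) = u^2 - 4*u - 32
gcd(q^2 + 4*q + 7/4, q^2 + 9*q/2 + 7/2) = q + 7/2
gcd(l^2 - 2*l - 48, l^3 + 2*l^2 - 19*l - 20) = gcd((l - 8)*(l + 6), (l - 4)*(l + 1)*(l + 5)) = 1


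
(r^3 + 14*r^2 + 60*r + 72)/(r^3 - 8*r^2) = (r^3 + 14*r^2 + 60*r + 72)/(r^2*(r - 8))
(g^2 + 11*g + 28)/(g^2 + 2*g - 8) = (g + 7)/(g - 2)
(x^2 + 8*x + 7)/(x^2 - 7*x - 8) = (x + 7)/(x - 8)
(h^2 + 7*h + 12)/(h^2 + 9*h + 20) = (h + 3)/(h + 5)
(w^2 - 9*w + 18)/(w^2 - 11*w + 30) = (w - 3)/(w - 5)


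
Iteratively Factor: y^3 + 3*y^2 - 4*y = (y)*(y^2 + 3*y - 4) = y*(y - 1)*(y + 4)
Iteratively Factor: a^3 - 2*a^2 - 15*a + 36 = (a - 3)*(a^2 + a - 12) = (a - 3)^2*(a + 4)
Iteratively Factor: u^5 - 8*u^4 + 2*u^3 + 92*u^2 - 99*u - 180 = (u - 4)*(u^4 - 4*u^3 - 14*u^2 + 36*u + 45) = (u - 4)*(u - 3)*(u^3 - u^2 - 17*u - 15) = (u - 4)*(u - 3)*(u + 3)*(u^2 - 4*u - 5) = (u - 4)*(u - 3)*(u + 1)*(u + 3)*(u - 5)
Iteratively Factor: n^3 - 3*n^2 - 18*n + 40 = (n - 2)*(n^2 - n - 20) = (n - 2)*(n + 4)*(n - 5)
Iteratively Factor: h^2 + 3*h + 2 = (h + 2)*(h + 1)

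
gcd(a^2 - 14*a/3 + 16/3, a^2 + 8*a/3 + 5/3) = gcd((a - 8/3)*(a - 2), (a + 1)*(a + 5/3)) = 1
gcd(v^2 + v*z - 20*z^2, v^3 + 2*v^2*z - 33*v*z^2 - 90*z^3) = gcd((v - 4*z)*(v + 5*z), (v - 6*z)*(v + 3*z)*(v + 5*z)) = v + 5*z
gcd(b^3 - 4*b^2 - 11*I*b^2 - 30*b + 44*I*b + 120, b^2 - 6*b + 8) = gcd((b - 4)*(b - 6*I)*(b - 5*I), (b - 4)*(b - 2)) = b - 4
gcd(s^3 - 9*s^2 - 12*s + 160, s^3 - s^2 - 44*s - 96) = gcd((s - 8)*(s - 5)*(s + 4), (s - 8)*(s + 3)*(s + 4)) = s^2 - 4*s - 32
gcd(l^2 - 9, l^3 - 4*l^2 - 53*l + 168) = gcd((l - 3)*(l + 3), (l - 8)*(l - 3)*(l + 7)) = l - 3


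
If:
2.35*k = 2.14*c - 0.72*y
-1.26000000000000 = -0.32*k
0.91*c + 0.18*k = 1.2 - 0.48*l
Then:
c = 0.336448598130841*y + 4.32389018691589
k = 3.94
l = -0.63785046728972*y - 7.17393764602804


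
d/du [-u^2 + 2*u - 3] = 2 - 2*u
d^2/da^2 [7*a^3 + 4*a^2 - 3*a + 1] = 42*a + 8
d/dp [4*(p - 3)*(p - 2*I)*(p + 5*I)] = 12*p^2 + 24*p*(-1 + I) + 40 - 36*I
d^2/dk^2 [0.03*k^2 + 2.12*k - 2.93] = 0.0600000000000000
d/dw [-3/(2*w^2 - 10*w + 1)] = 6*(2*w - 5)/(2*w^2 - 10*w + 1)^2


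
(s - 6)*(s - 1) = s^2 - 7*s + 6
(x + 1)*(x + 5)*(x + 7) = x^3 + 13*x^2 + 47*x + 35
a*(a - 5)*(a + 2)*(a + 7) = a^4 + 4*a^3 - 31*a^2 - 70*a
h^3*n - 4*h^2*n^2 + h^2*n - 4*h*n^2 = h*(h - 4*n)*(h*n + n)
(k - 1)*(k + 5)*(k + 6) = k^3 + 10*k^2 + 19*k - 30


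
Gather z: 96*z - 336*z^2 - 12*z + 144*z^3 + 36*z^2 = 144*z^3 - 300*z^2 + 84*z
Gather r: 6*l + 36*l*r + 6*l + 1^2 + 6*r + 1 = 12*l + r*(36*l + 6) + 2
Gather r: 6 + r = r + 6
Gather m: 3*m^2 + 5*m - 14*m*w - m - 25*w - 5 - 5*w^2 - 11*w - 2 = 3*m^2 + m*(4 - 14*w) - 5*w^2 - 36*w - 7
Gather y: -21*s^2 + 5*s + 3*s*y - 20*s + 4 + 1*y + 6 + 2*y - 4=-21*s^2 - 15*s + y*(3*s + 3) + 6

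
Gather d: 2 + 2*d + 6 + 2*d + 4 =4*d + 12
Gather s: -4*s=-4*s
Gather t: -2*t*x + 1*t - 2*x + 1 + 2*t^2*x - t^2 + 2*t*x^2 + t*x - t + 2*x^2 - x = t^2*(2*x - 1) + t*(2*x^2 - x) + 2*x^2 - 3*x + 1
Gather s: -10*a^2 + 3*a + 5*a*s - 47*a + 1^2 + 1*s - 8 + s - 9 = -10*a^2 - 44*a + s*(5*a + 2) - 16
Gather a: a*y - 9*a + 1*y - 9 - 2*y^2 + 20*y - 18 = a*(y - 9) - 2*y^2 + 21*y - 27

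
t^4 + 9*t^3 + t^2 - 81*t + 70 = (t - 2)*(t - 1)*(t + 5)*(t + 7)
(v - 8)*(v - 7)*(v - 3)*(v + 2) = v^4 - 16*v^3 + 65*v^2 + 34*v - 336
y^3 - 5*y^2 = y^2*(y - 5)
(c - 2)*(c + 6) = c^2 + 4*c - 12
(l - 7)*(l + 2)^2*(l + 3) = l^4 - 33*l^2 - 100*l - 84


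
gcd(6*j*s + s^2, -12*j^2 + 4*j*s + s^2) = 6*j + s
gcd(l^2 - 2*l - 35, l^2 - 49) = l - 7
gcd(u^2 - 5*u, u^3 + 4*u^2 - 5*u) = u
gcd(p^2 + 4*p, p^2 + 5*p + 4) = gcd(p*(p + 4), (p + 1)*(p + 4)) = p + 4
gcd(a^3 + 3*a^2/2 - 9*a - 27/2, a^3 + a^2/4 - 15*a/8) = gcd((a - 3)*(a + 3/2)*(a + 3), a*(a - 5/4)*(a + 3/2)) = a + 3/2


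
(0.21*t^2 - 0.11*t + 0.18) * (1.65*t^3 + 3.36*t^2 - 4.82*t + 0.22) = 0.3465*t^5 + 0.5241*t^4 - 1.0848*t^3 + 1.1812*t^2 - 0.8918*t + 0.0396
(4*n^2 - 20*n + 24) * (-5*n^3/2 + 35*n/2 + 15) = -10*n^5 + 50*n^4 + 10*n^3 - 290*n^2 + 120*n + 360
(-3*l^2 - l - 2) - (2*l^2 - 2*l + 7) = -5*l^2 + l - 9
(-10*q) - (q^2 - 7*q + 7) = -q^2 - 3*q - 7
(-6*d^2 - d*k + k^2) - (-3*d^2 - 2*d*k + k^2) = -3*d^2 + d*k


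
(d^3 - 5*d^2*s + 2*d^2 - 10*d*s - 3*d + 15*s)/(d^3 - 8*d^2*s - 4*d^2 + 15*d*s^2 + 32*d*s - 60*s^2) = (-d^2 - 2*d + 3)/(-d^2 + 3*d*s + 4*d - 12*s)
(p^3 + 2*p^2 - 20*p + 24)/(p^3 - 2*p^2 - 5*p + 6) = (p^3 + 2*p^2 - 20*p + 24)/(p^3 - 2*p^2 - 5*p + 6)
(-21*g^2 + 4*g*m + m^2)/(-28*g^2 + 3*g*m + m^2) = (3*g - m)/(4*g - m)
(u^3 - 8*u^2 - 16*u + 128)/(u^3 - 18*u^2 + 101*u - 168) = (u^2 - 16)/(u^2 - 10*u + 21)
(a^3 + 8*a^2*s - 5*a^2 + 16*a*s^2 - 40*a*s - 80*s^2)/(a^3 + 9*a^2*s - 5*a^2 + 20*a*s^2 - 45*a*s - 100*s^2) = (a + 4*s)/(a + 5*s)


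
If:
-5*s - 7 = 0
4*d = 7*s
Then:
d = -49/20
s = -7/5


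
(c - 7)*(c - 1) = c^2 - 8*c + 7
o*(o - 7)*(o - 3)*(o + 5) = o^4 - 5*o^3 - 29*o^2 + 105*o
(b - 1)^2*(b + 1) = b^3 - b^2 - b + 1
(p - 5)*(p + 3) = p^2 - 2*p - 15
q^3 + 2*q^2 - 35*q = q*(q - 5)*(q + 7)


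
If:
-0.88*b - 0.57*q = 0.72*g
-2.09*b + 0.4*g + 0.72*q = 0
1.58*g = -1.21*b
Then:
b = 0.00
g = 0.00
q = 0.00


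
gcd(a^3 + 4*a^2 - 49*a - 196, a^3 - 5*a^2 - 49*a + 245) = a^2 - 49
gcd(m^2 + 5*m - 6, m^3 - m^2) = m - 1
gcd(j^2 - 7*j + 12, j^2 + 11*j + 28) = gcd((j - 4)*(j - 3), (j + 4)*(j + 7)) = 1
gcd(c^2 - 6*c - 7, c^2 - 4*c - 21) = c - 7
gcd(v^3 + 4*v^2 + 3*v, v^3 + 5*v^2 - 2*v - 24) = v + 3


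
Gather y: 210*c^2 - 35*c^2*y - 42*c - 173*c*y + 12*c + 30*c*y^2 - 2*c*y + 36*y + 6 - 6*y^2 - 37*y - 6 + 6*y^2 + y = 210*c^2 + 30*c*y^2 - 30*c + y*(-35*c^2 - 175*c)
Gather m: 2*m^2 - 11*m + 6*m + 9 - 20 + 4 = 2*m^2 - 5*m - 7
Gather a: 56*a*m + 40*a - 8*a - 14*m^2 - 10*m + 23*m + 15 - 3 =a*(56*m + 32) - 14*m^2 + 13*m + 12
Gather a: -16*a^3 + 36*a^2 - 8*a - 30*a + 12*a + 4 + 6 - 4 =-16*a^3 + 36*a^2 - 26*a + 6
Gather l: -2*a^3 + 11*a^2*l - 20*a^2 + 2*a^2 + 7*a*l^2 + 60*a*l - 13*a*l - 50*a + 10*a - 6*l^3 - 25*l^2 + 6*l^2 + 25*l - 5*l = -2*a^3 - 18*a^2 - 40*a - 6*l^3 + l^2*(7*a - 19) + l*(11*a^2 + 47*a + 20)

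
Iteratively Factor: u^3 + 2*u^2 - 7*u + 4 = (u + 4)*(u^2 - 2*u + 1) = (u - 1)*(u + 4)*(u - 1)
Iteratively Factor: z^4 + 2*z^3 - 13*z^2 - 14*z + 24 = (z + 4)*(z^3 - 2*z^2 - 5*z + 6) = (z - 1)*(z + 4)*(z^2 - z - 6) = (z - 1)*(z + 2)*(z + 4)*(z - 3)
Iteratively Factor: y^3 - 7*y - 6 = (y + 1)*(y^2 - y - 6) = (y - 3)*(y + 1)*(y + 2)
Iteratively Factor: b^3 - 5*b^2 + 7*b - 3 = (b - 1)*(b^2 - 4*b + 3) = (b - 1)^2*(b - 3)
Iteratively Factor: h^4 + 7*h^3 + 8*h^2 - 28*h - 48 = (h + 4)*(h^3 + 3*h^2 - 4*h - 12) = (h - 2)*(h + 4)*(h^2 + 5*h + 6) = (h - 2)*(h + 3)*(h + 4)*(h + 2)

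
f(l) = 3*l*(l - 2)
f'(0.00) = -6.00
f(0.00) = 0.00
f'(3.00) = 12.00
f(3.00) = 9.00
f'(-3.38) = -26.28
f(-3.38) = 54.55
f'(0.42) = -3.48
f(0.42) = -1.99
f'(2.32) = 7.92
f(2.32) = 2.23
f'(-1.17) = -13.02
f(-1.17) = 11.13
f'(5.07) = 24.42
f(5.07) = 46.69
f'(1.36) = 2.16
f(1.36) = -2.61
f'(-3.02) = -24.12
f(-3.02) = 45.48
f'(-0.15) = -6.90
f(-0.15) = 0.97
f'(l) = 6*l - 6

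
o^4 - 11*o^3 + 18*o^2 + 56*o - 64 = (o - 8)*(o - 4)*(o - 1)*(o + 2)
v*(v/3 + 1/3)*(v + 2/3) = v^3/3 + 5*v^2/9 + 2*v/9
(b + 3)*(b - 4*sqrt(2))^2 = b^3 - 8*sqrt(2)*b^2 + 3*b^2 - 24*sqrt(2)*b + 32*b + 96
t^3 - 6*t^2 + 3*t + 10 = (t - 5)*(t - 2)*(t + 1)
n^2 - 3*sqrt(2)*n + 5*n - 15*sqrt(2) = (n + 5)*(n - 3*sqrt(2))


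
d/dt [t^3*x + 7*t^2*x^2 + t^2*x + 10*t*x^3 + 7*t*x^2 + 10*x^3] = x*(3*t^2 + 14*t*x + 2*t + 10*x^2 + 7*x)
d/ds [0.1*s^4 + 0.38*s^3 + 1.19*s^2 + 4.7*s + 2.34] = 0.4*s^3 + 1.14*s^2 + 2.38*s + 4.7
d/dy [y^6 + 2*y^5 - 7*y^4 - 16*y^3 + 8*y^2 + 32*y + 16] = 6*y^5 + 10*y^4 - 28*y^3 - 48*y^2 + 16*y + 32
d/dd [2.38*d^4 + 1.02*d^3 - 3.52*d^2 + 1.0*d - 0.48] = 9.52*d^3 + 3.06*d^2 - 7.04*d + 1.0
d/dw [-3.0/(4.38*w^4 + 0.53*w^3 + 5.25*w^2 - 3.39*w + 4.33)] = (52.56*w^3 + 4.77*w^2 + 31.5*w - 10.17)/(4.38*w^4 + 0.53*w^3 + 5.25*w^2 - 3.39*w + 4.33)^2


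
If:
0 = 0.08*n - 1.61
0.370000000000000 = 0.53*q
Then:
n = 20.12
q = 0.70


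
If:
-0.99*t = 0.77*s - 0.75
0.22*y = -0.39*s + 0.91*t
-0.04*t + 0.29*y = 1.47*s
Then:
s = 0.30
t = 0.52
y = 1.61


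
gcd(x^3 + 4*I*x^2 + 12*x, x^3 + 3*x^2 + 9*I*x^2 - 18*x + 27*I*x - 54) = x + 6*I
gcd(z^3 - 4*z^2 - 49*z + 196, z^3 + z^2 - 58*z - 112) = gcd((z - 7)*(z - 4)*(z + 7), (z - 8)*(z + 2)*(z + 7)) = z + 7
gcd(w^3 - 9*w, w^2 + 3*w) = w^2 + 3*w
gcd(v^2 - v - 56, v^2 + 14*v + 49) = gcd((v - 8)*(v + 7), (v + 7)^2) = v + 7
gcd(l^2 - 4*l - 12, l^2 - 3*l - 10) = l + 2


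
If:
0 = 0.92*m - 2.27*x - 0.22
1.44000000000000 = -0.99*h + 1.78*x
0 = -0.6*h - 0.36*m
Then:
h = -0.74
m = 1.23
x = 0.40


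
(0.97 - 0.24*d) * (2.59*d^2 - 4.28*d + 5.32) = -0.6216*d^3 + 3.5395*d^2 - 5.4284*d + 5.1604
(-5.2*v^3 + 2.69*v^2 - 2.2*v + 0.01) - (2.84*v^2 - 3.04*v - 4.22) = -5.2*v^3 - 0.15*v^2 + 0.84*v + 4.23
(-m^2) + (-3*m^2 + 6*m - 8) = -4*m^2 + 6*m - 8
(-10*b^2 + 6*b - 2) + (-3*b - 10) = -10*b^2 + 3*b - 12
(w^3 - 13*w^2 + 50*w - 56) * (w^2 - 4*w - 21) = w^5 - 17*w^4 + 81*w^3 + 17*w^2 - 826*w + 1176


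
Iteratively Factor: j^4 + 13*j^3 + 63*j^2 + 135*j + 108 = (j + 3)*(j^3 + 10*j^2 + 33*j + 36) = (j + 3)^2*(j^2 + 7*j + 12) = (j + 3)^2*(j + 4)*(j + 3)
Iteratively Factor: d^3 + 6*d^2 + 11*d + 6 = (d + 2)*(d^2 + 4*d + 3) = (d + 1)*(d + 2)*(d + 3)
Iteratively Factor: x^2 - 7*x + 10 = (x - 5)*(x - 2)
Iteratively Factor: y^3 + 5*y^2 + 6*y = (y + 3)*(y^2 + 2*y) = y*(y + 3)*(y + 2)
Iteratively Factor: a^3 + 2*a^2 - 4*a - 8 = (a - 2)*(a^2 + 4*a + 4) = (a - 2)*(a + 2)*(a + 2)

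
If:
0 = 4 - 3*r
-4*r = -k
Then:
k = 16/3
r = 4/3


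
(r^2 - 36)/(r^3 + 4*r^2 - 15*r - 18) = (r - 6)/(r^2 - 2*r - 3)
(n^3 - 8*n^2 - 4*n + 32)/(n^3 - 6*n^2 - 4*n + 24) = (n - 8)/(n - 6)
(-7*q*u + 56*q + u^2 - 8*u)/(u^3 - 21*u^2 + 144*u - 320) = (-7*q + u)/(u^2 - 13*u + 40)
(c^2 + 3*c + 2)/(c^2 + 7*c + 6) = (c + 2)/(c + 6)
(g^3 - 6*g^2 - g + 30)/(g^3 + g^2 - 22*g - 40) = (g - 3)/(g + 4)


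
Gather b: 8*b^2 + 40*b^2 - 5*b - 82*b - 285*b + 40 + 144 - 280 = 48*b^2 - 372*b - 96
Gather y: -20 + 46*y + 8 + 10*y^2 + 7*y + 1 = 10*y^2 + 53*y - 11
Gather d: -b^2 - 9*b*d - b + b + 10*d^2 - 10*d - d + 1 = -b^2 + 10*d^2 + d*(-9*b - 11) + 1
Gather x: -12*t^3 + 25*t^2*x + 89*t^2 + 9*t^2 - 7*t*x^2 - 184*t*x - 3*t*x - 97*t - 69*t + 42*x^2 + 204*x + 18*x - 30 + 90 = -12*t^3 + 98*t^2 - 166*t + x^2*(42 - 7*t) + x*(25*t^2 - 187*t + 222) + 60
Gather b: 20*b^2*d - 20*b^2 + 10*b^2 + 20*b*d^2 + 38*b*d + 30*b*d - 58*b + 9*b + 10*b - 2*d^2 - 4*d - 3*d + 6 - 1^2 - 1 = b^2*(20*d - 10) + b*(20*d^2 + 68*d - 39) - 2*d^2 - 7*d + 4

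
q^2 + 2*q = q*(q + 2)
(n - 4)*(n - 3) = n^2 - 7*n + 12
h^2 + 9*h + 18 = (h + 3)*(h + 6)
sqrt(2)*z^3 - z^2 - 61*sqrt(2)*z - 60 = (z - 6*sqrt(2))*(z + 5*sqrt(2))*(sqrt(2)*z + 1)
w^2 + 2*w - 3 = (w - 1)*(w + 3)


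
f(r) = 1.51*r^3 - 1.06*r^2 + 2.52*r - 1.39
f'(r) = 4.53*r^2 - 2.12*r + 2.52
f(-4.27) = -149.04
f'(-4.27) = 94.17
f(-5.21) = -256.84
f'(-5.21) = 136.53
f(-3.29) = -74.93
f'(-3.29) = 58.53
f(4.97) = 170.32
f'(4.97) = 103.88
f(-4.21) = -143.46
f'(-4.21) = 91.74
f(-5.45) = -291.05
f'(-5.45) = 148.63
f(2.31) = 17.39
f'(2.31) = 21.80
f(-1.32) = -10.04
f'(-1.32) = 13.21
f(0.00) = -1.39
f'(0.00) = 2.52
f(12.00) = 2485.49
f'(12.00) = 629.40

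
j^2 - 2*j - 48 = (j - 8)*(j + 6)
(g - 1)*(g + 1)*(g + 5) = g^3 + 5*g^2 - g - 5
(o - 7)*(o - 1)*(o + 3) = o^3 - 5*o^2 - 17*o + 21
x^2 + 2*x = x*(x + 2)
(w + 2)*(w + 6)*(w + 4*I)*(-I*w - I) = -I*w^4 + 4*w^3 - 9*I*w^3 + 36*w^2 - 20*I*w^2 + 80*w - 12*I*w + 48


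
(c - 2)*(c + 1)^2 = c^3 - 3*c - 2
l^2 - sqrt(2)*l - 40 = (l - 5*sqrt(2))*(l + 4*sqrt(2))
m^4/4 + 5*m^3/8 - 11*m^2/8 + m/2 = m*(m/4 + 1)*(m - 1)*(m - 1/2)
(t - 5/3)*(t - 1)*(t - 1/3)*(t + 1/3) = t^4 - 8*t^3/3 + 14*t^2/9 + 8*t/27 - 5/27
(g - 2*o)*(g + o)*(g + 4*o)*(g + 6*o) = g^4 + 9*g^3*o + 12*g^2*o^2 - 44*g*o^3 - 48*o^4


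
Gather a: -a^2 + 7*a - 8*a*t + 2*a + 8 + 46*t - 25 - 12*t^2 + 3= -a^2 + a*(9 - 8*t) - 12*t^2 + 46*t - 14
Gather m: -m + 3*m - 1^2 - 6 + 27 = 2*m + 20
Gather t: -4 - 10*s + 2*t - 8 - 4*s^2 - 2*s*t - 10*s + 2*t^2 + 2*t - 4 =-4*s^2 - 20*s + 2*t^2 + t*(4 - 2*s) - 16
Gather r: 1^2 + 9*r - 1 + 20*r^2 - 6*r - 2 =20*r^2 + 3*r - 2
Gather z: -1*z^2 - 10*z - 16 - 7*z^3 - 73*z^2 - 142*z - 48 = -7*z^3 - 74*z^2 - 152*z - 64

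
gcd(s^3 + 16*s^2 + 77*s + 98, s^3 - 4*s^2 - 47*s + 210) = s + 7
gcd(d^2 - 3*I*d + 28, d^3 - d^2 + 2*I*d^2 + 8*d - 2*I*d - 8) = d + 4*I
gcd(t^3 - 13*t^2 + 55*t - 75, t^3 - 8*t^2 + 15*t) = t^2 - 8*t + 15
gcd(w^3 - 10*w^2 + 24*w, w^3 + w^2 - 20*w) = w^2 - 4*w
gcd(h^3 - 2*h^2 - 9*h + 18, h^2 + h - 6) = h^2 + h - 6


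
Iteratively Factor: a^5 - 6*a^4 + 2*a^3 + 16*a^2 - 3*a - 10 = (a - 5)*(a^4 - a^3 - 3*a^2 + a + 2) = (a - 5)*(a - 2)*(a^3 + a^2 - a - 1) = (a - 5)*(a - 2)*(a - 1)*(a^2 + 2*a + 1) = (a - 5)*(a - 2)*(a - 1)*(a + 1)*(a + 1)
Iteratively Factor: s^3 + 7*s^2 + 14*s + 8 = (s + 1)*(s^2 + 6*s + 8) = (s + 1)*(s + 2)*(s + 4)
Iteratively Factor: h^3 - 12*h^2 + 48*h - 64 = (h - 4)*(h^2 - 8*h + 16) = (h - 4)^2*(h - 4)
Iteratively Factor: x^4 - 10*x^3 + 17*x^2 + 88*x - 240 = (x + 3)*(x^3 - 13*x^2 + 56*x - 80) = (x - 5)*(x + 3)*(x^2 - 8*x + 16) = (x - 5)*(x - 4)*(x + 3)*(x - 4)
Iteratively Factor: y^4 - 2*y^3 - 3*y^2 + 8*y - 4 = (y - 1)*(y^3 - y^2 - 4*y + 4) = (y - 1)^2*(y^2 - 4) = (y - 2)*(y - 1)^2*(y + 2)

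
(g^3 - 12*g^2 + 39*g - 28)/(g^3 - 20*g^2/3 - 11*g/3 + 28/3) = 3*(g - 4)/(3*g + 4)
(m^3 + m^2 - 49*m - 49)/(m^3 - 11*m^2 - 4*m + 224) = (m^2 + 8*m + 7)/(m^2 - 4*m - 32)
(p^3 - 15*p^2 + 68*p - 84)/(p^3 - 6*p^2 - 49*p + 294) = (p - 2)/(p + 7)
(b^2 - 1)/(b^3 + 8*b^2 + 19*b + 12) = (b - 1)/(b^2 + 7*b + 12)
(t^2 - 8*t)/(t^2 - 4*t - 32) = t/(t + 4)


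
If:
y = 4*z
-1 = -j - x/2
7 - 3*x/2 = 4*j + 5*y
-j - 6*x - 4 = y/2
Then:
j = 164/111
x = -106/111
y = 56/111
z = 14/111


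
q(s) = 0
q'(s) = 0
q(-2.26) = 0.00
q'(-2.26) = 0.00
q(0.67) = 0.00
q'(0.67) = 0.00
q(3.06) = 0.00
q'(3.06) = 0.00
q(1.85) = 0.00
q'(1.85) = 0.00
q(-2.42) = 0.00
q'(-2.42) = 0.00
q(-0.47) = 0.00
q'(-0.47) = 0.00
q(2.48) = 0.00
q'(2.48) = 0.00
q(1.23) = 0.00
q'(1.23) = 0.00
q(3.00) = 0.00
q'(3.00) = 0.00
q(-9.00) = 0.00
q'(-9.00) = 0.00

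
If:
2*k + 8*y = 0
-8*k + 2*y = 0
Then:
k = 0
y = 0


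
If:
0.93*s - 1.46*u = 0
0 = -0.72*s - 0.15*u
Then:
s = 0.00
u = 0.00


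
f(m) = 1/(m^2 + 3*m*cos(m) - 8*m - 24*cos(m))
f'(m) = (3*m*sin(m) - 2*m - 24*sin(m) - 3*cos(m) + 8)/(m^2 + 3*m*cos(m) - 8*m - 24*cos(m))^2 = (3*m*sin(m) - 2*m - 24*sin(m) - 3*cos(m) + 8)/((m - 8)^2*(m + 3*cos(m))^2)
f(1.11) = -0.06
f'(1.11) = -0.05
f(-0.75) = -0.08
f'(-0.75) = 0.16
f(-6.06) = 0.02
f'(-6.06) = 0.00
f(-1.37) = 0.14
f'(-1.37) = 0.72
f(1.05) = -0.06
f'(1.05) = -0.04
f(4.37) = -0.08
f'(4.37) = 0.07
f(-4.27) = 0.01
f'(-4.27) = -0.00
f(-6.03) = 0.02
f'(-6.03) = 0.00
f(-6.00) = 0.02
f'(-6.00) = 0.00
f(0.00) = -0.04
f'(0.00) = 0.01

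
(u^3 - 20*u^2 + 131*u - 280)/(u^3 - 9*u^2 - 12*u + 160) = (u - 7)/(u + 4)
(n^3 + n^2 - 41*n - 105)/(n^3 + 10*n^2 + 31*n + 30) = (n - 7)/(n + 2)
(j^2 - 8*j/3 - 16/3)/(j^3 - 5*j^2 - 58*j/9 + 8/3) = 3*(j - 4)/(3*j^2 - 19*j + 6)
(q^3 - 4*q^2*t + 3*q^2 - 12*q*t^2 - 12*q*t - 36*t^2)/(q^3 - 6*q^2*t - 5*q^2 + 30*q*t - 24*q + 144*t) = (q + 2*t)/(q - 8)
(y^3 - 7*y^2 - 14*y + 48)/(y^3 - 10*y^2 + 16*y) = (y + 3)/y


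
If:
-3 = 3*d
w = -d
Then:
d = -1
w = 1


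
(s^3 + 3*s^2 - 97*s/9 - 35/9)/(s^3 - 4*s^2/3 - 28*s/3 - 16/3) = (-9*s^3 - 27*s^2 + 97*s + 35)/(3*(-3*s^3 + 4*s^2 + 28*s + 16))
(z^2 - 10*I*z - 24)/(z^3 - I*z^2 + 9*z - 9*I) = (z^2 - 10*I*z - 24)/(z^3 - I*z^2 + 9*z - 9*I)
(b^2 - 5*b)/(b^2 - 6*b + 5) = b/(b - 1)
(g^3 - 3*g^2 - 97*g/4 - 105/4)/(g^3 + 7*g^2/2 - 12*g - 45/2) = (2*g^2 - 9*g - 35)/(2*(g^2 + 2*g - 15))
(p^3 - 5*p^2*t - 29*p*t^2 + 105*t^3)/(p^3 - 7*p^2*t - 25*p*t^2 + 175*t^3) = (p - 3*t)/(p - 5*t)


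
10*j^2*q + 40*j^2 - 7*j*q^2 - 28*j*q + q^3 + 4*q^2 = (-5*j + q)*(-2*j + q)*(q + 4)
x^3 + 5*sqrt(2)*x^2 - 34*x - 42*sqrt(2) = (x - 3*sqrt(2))*(x + sqrt(2))*(x + 7*sqrt(2))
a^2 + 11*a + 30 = (a + 5)*(a + 6)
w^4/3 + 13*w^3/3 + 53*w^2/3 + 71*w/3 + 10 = (w/3 + 1/3)*(w + 1)*(w + 5)*(w + 6)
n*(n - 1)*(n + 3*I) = n^3 - n^2 + 3*I*n^2 - 3*I*n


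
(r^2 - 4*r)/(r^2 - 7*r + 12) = r/(r - 3)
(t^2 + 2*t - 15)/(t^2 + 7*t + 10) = (t - 3)/(t + 2)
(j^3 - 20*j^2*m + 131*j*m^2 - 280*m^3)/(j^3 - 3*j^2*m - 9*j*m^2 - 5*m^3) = (j^2 - 15*j*m + 56*m^2)/(j^2 + 2*j*m + m^2)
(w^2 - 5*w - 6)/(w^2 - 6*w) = (w + 1)/w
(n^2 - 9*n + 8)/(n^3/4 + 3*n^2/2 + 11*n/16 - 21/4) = 16*(n^2 - 9*n + 8)/(4*n^3 + 24*n^2 + 11*n - 84)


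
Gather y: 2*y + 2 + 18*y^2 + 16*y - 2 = 18*y^2 + 18*y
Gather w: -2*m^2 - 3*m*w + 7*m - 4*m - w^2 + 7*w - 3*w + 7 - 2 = -2*m^2 + 3*m - w^2 + w*(4 - 3*m) + 5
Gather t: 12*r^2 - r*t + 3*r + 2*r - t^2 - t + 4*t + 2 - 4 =12*r^2 + 5*r - t^2 + t*(3 - r) - 2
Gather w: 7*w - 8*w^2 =-8*w^2 + 7*w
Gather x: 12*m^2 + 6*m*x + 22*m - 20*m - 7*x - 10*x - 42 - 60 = 12*m^2 + 2*m + x*(6*m - 17) - 102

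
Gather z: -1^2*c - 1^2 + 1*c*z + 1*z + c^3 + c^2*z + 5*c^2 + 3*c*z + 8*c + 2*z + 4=c^3 + 5*c^2 + 7*c + z*(c^2 + 4*c + 3) + 3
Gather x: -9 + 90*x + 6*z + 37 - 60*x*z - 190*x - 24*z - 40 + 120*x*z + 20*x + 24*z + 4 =x*(60*z - 80) + 6*z - 8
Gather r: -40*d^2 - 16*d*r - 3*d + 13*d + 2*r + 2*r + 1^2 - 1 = -40*d^2 + 10*d + r*(4 - 16*d)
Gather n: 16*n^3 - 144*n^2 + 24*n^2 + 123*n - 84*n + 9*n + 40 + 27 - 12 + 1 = 16*n^3 - 120*n^2 + 48*n + 56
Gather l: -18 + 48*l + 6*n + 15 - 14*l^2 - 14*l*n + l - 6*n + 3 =-14*l^2 + l*(49 - 14*n)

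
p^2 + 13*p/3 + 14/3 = (p + 2)*(p + 7/3)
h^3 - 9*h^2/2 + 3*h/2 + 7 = (h - 7/2)*(h - 2)*(h + 1)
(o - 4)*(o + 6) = o^2 + 2*o - 24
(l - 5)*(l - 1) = l^2 - 6*l + 5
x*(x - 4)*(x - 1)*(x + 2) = x^4 - 3*x^3 - 6*x^2 + 8*x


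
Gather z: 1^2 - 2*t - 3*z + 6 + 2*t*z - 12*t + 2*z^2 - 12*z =-14*t + 2*z^2 + z*(2*t - 15) + 7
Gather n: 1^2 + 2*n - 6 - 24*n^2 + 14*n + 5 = -24*n^2 + 16*n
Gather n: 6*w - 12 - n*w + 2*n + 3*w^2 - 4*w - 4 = n*(2 - w) + 3*w^2 + 2*w - 16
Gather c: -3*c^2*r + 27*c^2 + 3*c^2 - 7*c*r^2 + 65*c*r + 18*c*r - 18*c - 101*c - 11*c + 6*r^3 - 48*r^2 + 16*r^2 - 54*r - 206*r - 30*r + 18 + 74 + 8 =c^2*(30 - 3*r) + c*(-7*r^2 + 83*r - 130) + 6*r^3 - 32*r^2 - 290*r + 100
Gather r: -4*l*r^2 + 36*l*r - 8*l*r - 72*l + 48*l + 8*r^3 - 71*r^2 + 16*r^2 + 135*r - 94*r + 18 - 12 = -24*l + 8*r^3 + r^2*(-4*l - 55) + r*(28*l + 41) + 6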